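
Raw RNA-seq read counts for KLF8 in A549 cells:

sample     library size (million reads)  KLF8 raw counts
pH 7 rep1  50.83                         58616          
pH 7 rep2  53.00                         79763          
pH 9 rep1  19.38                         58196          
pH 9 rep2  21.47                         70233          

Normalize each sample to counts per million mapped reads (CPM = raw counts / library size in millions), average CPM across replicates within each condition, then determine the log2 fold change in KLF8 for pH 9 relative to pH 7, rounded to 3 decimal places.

CPM(pH 7 rep1) = 58616 / 50.83 = 1153.1773
CPM(pH 7 rep2) = 79763 / 53.00 = 1504.9623
CPM(pH 9 rep1) = 58196 / 19.38 = 3002.8896
CPM(pH 9 rep2) = 70233 / 21.47 = 3271.2156
mean CPM(pH 7) = 1329.0698; mean CPM(pH 9) = 3137.0526
Fold change = 3137.0526 / 1329.0698 = 2.36034
log2(2.36034) = 1.2390

1.239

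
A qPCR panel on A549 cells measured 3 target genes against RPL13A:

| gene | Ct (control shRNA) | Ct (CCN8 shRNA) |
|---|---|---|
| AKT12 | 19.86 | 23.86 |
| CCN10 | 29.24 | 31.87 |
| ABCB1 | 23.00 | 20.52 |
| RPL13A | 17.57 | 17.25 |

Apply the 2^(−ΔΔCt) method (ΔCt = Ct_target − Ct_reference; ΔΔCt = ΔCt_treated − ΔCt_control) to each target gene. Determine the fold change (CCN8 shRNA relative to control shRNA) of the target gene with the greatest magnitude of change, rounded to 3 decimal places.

AKT12: ΔΔCt = (23.86−17.25) − (19.86−17.57) = 6.61 − 2.29 = 4.32; fold change = 2^-4.32 = 0.050
CCN10: ΔΔCt = (31.87−17.25) − (29.24−17.57) = 14.62 − 11.67 = 2.95; fold change = 2^-2.95 = 0.129
ABCB1: ΔΔCt = (20.52−17.25) − (23.00−17.57) = 3.27 − 5.43 = -2.16; fold change = 2^2.16 = 4.469
AKT12 has the largest |ΔΔCt| = 4.32.

0.050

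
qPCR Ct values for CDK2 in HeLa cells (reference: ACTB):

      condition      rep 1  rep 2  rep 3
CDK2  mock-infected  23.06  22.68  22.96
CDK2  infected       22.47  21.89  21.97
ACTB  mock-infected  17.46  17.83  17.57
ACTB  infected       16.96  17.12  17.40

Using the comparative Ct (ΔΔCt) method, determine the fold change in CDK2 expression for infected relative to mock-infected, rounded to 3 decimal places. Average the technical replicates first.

1.257

Mean Ct: CDK2 mock-infected 22.900; CDK2 infected 22.110; ACTB mock-infected 17.620; ACTB infected 17.160
ΔCt(mock-infected) = 22.900 − 17.620 = 5.280
ΔCt(infected) = 22.110 − 17.160 = 4.950
ΔΔCt = 4.950 − 5.280 = -0.330
Fold change = 2^(−(-0.330)) = 2^0.330 = 1.2570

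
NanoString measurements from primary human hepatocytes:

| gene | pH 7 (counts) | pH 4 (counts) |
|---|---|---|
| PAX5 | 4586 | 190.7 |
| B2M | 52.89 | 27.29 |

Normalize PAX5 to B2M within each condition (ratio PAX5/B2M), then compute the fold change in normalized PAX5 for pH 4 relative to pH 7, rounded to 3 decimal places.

0.081

PAX5/B2M (pH 7) = 4586 / 52.89 = 86.708
PAX5/B2M (pH 4) = 190.7 / 27.29 = 6.9879
Fold change = 6.9879 / 86.708 = 0.0806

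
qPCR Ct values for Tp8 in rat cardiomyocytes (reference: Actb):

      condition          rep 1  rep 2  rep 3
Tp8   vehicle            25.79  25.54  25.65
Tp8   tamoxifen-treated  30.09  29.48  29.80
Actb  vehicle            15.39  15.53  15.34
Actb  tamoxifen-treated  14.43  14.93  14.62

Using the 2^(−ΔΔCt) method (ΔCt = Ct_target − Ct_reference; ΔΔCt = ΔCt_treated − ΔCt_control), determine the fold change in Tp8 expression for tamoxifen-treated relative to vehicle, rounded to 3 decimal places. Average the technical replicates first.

Mean Ct: Tp8 vehicle 25.660; Tp8 tamoxifen-treated 29.790; Actb vehicle 15.420; Actb tamoxifen-treated 14.660
ΔCt(vehicle) = 25.660 − 15.420 = 10.240
ΔCt(tamoxifen-treated) = 29.790 − 14.660 = 15.130
ΔΔCt = 15.130 − 10.240 = 4.890
Fold change = 2^(−4.890) = 0.0337

0.034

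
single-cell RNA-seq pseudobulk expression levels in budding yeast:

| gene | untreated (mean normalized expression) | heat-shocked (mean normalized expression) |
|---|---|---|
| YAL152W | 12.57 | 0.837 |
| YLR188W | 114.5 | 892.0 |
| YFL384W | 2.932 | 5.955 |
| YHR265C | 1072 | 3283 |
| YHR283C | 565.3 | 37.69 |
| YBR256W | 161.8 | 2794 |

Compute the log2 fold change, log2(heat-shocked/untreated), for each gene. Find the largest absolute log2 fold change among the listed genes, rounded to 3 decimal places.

log2(0.837/12.57) = -3.909  (YAL152W)
log2(892.0/114.5) = 2.962  (YLR188W)
log2(5.955/2.932) = 1.022  (YFL384W)
log2(3283/1072) = 1.615  (YHR265C)
log2(37.69/565.3) = -3.907  (YHR283C)
log2(2794/161.8) = 4.110  (YBR256W)
The largest magnitude belongs to YBR256W.

4.110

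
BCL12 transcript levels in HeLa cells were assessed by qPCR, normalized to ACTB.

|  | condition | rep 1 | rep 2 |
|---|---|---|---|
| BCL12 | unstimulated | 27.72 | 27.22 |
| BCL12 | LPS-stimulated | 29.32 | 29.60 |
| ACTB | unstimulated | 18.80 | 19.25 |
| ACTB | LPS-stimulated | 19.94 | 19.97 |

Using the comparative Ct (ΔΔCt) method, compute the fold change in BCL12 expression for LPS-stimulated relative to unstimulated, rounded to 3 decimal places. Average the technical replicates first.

0.480

Mean Ct: BCL12 unstimulated 27.470; BCL12 LPS-stimulated 29.460; ACTB unstimulated 19.025; ACTB LPS-stimulated 19.955
ΔCt(unstimulated) = 27.470 − 19.025 = 8.445
ΔCt(LPS-stimulated) = 29.460 − 19.955 = 9.505
ΔΔCt = 9.505 − 8.445 = 1.060
Fold change = 2^(−1.060) = 0.4796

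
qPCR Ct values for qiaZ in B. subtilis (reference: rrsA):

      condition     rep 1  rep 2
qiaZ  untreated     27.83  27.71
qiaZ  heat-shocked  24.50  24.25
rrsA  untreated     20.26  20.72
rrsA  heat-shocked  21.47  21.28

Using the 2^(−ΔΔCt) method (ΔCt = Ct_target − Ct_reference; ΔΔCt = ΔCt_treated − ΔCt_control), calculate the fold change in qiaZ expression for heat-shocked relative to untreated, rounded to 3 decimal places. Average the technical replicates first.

Mean Ct: qiaZ untreated 27.770; qiaZ heat-shocked 24.375; rrsA untreated 20.490; rrsA heat-shocked 21.375
ΔCt(untreated) = 27.770 − 20.490 = 7.280
ΔCt(heat-shocked) = 24.375 − 21.375 = 3.000
ΔΔCt = 3.000 − 7.280 = -4.280
Fold change = 2^(−(-4.280)) = 2^4.280 = 19.4271

19.427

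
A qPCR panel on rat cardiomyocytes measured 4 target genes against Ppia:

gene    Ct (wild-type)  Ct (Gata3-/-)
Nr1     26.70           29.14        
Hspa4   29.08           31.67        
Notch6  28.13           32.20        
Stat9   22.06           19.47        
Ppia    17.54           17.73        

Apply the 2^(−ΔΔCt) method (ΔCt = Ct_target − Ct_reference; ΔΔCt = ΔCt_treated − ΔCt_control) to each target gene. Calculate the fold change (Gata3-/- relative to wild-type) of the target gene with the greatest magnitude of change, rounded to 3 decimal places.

0.068

Nr1: ΔΔCt = (29.14−17.73) − (26.70−17.54) = 11.41 − 9.16 = 2.25; fold change = 2^-2.25 = 0.210
Hspa4: ΔΔCt = (31.67−17.73) − (29.08−17.54) = 13.94 − 11.54 = 2.40; fold change = 2^-2.40 = 0.189
Notch6: ΔΔCt = (32.20−17.73) − (28.13−17.54) = 14.47 − 10.59 = 3.88; fold change = 2^-3.88 = 0.068
Stat9: ΔΔCt = (19.47−17.73) − (22.06−17.54) = 1.74 − 4.52 = -2.78; fold change = 2^2.78 = 6.869
Notch6 has the largest |ΔΔCt| = 3.88.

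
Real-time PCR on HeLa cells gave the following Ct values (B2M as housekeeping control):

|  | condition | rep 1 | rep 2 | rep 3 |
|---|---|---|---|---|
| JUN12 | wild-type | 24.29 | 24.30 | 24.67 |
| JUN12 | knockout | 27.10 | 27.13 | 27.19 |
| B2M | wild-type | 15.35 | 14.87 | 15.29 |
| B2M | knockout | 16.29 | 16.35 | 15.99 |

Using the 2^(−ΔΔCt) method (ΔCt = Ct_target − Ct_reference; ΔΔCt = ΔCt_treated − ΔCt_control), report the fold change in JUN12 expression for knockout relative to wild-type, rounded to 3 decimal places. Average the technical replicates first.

0.312

Mean Ct: JUN12 wild-type 24.420; JUN12 knockout 27.140; B2M wild-type 15.170; B2M knockout 16.210
ΔCt(wild-type) = 24.420 − 15.170 = 9.250
ΔCt(knockout) = 27.140 − 16.210 = 10.930
ΔΔCt = 10.930 − 9.250 = 1.680
Fold change = 2^(−1.680) = 0.3121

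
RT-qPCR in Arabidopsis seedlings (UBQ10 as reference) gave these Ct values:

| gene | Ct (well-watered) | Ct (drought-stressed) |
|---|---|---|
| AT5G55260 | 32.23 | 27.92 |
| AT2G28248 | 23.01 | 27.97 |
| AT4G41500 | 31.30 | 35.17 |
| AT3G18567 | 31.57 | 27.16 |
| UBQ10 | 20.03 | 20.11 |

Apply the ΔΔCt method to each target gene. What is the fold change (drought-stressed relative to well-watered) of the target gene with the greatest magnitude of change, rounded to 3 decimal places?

0.034

AT5G55260: ΔΔCt = (27.92−20.11) − (32.23−20.03) = 7.81 − 12.20 = -4.39; fold change = 2^4.39 = 20.966
AT2G28248: ΔΔCt = (27.97−20.11) − (23.01−20.03) = 7.86 − 2.98 = 4.88; fold change = 2^-4.88 = 0.034
AT4G41500: ΔΔCt = (35.17−20.11) − (31.30−20.03) = 15.06 − 11.27 = 3.79; fold change = 2^-3.79 = 0.072
AT3G18567: ΔΔCt = (27.16−20.11) − (31.57−20.03) = 7.05 − 11.54 = -4.49; fold change = 2^4.49 = 22.471
AT2G28248 has the largest |ΔΔCt| = 4.88.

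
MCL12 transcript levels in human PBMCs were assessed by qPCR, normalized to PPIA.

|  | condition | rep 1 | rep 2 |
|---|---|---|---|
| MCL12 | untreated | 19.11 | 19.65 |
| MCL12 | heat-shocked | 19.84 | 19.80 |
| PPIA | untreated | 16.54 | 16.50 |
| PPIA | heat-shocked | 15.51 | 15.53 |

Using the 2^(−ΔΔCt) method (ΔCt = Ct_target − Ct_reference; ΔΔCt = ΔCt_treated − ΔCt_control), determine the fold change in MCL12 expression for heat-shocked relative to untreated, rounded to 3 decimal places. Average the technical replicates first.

0.369

Mean Ct: MCL12 untreated 19.380; MCL12 heat-shocked 19.820; PPIA untreated 16.520; PPIA heat-shocked 15.520
ΔCt(untreated) = 19.380 − 16.520 = 2.860
ΔCt(heat-shocked) = 19.820 − 15.520 = 4.300
ΔΔCt = 4.300 − 2.860 = 1.440
Fold change = 2^(−1.440) = 0.3686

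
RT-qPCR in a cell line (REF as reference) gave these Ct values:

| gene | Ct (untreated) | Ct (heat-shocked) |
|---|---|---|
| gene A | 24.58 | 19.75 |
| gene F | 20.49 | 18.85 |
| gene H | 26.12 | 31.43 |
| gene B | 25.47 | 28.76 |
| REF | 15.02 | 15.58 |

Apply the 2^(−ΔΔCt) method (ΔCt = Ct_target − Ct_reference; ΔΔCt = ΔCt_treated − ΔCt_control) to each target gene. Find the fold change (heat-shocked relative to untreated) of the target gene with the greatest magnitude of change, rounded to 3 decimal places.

41.933

gene A: ΔΔCt = (19.75−15.58) − (24.58−15.02) = 4.17 − 9.56 = -5.39; fold change = 2^5.39 = 41.933
gene F: ΔΔCt = (18.85−15.58) − (20.49−15.02) = 3.27 − 5.47 = -2.20; fold change = 2^2.20 = 4.595
gene H: ΔΔCt = (31.43−15.58) − (26.12−15.02) = 15.85 − 11.10 = 4.75; fold change = 2^-4.75 = 0.037
gene B: ΔΔCt = (28.76−15.58) − (25.47−15.02) = 13.18 − 10.45 = 2.73; fold change = 2^-2.73 = 0.151
gene A has the largest |ΔΔCt| = 5.39.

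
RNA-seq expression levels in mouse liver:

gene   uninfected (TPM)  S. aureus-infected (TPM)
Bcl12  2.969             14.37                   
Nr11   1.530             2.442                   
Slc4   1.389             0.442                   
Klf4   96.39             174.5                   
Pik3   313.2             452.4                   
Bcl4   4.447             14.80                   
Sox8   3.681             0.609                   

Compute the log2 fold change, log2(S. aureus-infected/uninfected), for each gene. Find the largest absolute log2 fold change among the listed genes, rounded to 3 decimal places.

2.596

log2(14.37/2.969) = 2.275  (Bcl12)
log2(2.442/1.530) = 0.675  (Nr11)
log2(0.442/1.389) = -1.652  (Slc4)
log2(174.5/96.39) = 0.856  (Klf4)
log2(452.4/313.2) = 0.531  (Pik3)
log2(14.80/4.447) = 1.735  (Bcl4)
log2(0.609/3.681) = -2.596  (Sox8)
The largest magnitude belongs to Sox8.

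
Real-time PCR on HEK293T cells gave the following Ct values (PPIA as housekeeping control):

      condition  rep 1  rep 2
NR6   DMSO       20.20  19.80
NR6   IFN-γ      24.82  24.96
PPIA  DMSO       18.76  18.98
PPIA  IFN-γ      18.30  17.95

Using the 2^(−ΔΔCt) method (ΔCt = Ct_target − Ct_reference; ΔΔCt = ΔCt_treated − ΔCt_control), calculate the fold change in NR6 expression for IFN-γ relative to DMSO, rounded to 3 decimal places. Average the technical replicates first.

0.020

Mean Ct: NR6 DMSO 20.000; NR6 IFN-γ 24.890; PPIA DMSO 18.870; PPIA IFN-γ 18.125
ΔCt(DMSO) = 20.000 − 18.870 = 1.130
ΔCt(IFN-γ) = 24.890 − 18.125 = 6.765
ΔΔCt = 6.765 − 1.130 = 5.635
Fold change = 2^(−5.635) = 0.0201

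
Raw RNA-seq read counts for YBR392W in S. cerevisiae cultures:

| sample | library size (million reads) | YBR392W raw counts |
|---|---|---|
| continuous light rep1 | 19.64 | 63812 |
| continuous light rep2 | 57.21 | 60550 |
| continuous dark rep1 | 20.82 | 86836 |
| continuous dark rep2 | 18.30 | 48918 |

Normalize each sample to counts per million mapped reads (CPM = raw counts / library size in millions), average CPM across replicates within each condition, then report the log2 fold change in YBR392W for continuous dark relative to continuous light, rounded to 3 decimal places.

CPM(continuous light rep1) = 63812 / 19.64 = 3249.0835
CPM(continuous light rep2) = 60550 / 57.21 = 1058.3814
CPM(continuous dark rep1) = 86836 / 20.82 = 4170.7973
CPM(continuous dark rep2) = 48918 / 18.30 = 2673.1148
mean CPM(continuous light) = 2153.7325; mean CPM(continuous dark) = 3421.9560
Fold change = 3421.9560 / 2153.7325 = 1.58885
log2(1.58885) = 0.6680

0.668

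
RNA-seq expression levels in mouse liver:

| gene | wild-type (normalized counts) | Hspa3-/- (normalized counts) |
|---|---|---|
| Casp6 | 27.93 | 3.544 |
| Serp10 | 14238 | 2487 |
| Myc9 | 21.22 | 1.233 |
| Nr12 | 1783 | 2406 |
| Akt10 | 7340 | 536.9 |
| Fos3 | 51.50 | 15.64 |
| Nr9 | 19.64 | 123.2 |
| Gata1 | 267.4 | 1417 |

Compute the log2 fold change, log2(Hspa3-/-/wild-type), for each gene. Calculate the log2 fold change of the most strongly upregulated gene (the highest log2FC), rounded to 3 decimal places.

log2(3.544/27.93) = -2.978  (Casp6)
log2(2487/14238) = -2.517  (Serp10)
log2(1.233/21.22) = -4.105  (Myc9)
log2(2406/1783) = 0.432  (Nr12)
log2(536.9/7340) = -3.773  (Akt10)
log2(15.64/51.50) = -1.719  (Fos3)
log2(123.2/19.64) = 2.649  (Nr9)
log2(1417/267.4) = 2.406  (Gata1)
Nr9 is most strongly upregulated.

2.649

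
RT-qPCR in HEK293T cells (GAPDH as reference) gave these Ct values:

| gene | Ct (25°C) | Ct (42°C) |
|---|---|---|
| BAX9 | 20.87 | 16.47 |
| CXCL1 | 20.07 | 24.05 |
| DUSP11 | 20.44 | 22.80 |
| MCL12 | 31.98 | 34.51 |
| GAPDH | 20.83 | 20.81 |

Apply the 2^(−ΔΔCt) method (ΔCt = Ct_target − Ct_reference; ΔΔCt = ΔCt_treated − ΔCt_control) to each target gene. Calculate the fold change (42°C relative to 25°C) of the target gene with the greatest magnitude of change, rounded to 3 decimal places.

BAX9: ΔΔCt = (16.47−20.81) − (20.87−20.83) = -4.34 − 0.04 = -4.38; fold change = 2^4.38 = 20.821
CXCL1: ΔΔCt = (24.05−20.81) − (20.07−20.83) = 3.24 − (-0.76) = 4.00; fold change = 2^-4.00 = 0.062
DUSP11: ΔΔCt = (22.80−20.81) − (20.44−20.83) = 1.99 − (-0.39) = 2.38; fold change = 2^-2.38 = 0.192
MCL12: ΔΔCt = (34.51−20.81) − (31.98−20.83) = 13.70 − 11.15 = 2.55; fold change = 2^-2.55 = 0.171
BAX9 has the largest |ΔΔCt| = 4.38.

20.821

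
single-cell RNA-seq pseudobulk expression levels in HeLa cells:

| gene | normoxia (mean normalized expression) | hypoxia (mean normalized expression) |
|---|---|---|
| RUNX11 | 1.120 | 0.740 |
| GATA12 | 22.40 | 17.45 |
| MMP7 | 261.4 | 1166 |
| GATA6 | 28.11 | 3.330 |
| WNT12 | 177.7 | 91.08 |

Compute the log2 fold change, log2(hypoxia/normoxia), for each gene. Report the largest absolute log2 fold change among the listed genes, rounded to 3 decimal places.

log2(0.740/1.120) = -0.598  (RUNX11)
log2(17.45/22.40) = -0.360  (GATA12)
log2(1166/261.4) = 2.157  (MMP7)
log2(3.330/28.11) = -3.077  (GATA6)
log2(91.08/177.7) = -0.964  (WNT12)
The largest magnitude belongs to GATA6.

3.077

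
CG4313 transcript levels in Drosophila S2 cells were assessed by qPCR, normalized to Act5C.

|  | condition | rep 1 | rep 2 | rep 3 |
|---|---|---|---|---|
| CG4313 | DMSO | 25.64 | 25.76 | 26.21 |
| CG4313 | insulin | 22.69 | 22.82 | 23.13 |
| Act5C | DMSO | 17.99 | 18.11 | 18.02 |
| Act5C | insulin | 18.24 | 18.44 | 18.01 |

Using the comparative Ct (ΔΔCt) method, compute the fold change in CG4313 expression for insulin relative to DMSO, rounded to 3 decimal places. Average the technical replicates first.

9.063

Mean Ct: CG4313 DMSO 25.870; CG4313 insulin 22.880; Act5C DMSO 18.040; Act5C insulin 18.230
ΔCt(DMSO) = 25.870 − 18.040 = 7.830
ΔCt(insulin) = 22.880 − 18.230 = 4.650
ΔΔCt = 4.650 − 7.830 = -3.180
Fold change = 2^(−(-3.180)) = 2^3.180 = 9.0631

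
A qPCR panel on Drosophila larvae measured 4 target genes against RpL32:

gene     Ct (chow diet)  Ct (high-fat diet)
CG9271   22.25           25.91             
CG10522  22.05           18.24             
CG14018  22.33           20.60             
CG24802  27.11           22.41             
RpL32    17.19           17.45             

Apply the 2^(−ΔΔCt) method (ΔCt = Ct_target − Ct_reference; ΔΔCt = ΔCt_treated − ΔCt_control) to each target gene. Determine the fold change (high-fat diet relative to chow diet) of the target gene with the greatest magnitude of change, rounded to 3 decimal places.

31.125

CG9271: ΔΔCt = (25.91−17.45) − (22.25−17.19) = 8.46 − 5.06 = 3.40; fold change = 2^-3.40 = 0.095
CG10522: ΔΔCt = (18.24−17.45) − (22.05−17.19) = 0.79 − 4.86 = -4.07; fold change = 2^4.07 = 16.795
CG14018: ΔΔCt = (20.60−17.45) − (22.33−17.19) = 3.15 − 5.14 = -1.99; fold change = 2^1.99 = 3.972
CG24802: ΔΔCt = (22.41−17.45) − (27.11−17.19) = 4.96 − 9.92 = -4.96; fold change = 2^4.96 = 31.125
CG24802 has the largest |ΔΔCt| = 4.96.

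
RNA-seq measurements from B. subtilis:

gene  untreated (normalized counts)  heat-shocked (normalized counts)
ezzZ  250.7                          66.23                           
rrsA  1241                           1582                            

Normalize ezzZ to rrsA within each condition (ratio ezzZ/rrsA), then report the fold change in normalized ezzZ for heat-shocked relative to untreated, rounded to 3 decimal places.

0.207

ezzZ/rrsA (untreated) = 250.7 / 1241 = 0.20201
ezzZ/rrsA (heat-shocked) = 66.23 / 1582 = 0.041865
Fold change = 0.041865 / 0.20201 = 0.2072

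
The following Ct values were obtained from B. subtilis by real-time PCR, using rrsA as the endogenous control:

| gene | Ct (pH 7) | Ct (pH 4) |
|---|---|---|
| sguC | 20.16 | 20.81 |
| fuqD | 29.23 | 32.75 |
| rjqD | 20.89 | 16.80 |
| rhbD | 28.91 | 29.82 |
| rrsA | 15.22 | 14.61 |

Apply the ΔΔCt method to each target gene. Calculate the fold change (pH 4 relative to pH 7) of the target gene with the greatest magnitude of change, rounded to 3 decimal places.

0.057

sguC: ΔΔCt = (20.81−14.61) − (20.16−15.22) = 6.20 − 4.94 = 1.26; fold change = 2^-1.26 = 0.418
fuqD: ΔΔCt = (32.75−14.61) − (29.23−15.22) = 18.14 − 14.01 = 4.13; fold change = 2^-4.13 = 0.057
rjqD: ΔΔCt = (16.80−14.61) − (20.89−15.22) = 2.19 − 5.67 = -3.48; fold change = 2^3.48 = 11.158
rhbD: ΔΔCt = (29.82−14.61) − (28.91−15.22) = 15.21 − 13.69 = 1.52; fold change = 2^-1.52 = 0.349
fuqD has the largest |ΔΔCt| = 4.13.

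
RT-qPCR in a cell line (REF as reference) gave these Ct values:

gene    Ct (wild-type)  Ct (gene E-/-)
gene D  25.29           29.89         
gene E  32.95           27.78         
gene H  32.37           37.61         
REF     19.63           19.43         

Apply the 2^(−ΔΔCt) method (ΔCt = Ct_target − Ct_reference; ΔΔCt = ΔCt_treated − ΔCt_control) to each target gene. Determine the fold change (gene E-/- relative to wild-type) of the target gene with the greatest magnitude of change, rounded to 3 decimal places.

gene D: ΔΔCt = (29.89−19.43) − (25.29−19.63) = 10.46 − 5.66 = 4.80; fold change = 2^-4.80 = 0.036
gene E: ΔΔCt = (27.78−19.43) − (32.95−19.63) = 8.35 − 13.32 = -4.97; fold change = 2^4.97 = 31.341
gene H: ΔΔCt = (37.61−19.43) − (32.37−19.63) = 18.18 − 12.74 = 5.44; fold change = 2^-5.44 = 0.023
gene H has the largest |ΔΔCt| = 5.44.

0.023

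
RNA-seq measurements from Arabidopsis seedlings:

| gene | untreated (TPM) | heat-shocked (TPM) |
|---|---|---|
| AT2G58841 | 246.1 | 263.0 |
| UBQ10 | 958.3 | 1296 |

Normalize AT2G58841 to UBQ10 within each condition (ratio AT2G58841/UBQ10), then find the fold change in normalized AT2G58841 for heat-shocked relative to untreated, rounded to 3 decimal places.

0.790

AT2G58841/UBQ10 (untreated) = 246.1 / 958.3 = 0.25681
AT2G58841/UBQ10 (heat-shocked) = 263.0 / 1296 = 0.20293
Fold change = 0.20293 / 0.25681 = 0.7902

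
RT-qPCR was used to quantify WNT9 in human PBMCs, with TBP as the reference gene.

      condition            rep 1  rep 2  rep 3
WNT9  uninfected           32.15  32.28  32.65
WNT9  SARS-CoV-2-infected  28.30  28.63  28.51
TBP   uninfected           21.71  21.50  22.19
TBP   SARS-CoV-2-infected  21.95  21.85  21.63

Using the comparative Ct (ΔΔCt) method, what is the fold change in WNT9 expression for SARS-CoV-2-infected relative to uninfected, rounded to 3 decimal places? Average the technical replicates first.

14.825

Mean Ct: WNT9 uninfected 32.360; WNT9 SARS-CoV-2-infected 28.480; TBP uninfected 21.800; TBP SARS-CoV-2-infected 21.810
ΔCt(uninfected) = 32.360 − 21.800 = 10.560
ΔCt(SARS-CoV-2-infected) = 28.480 − 21.810 = 6.670
ΔΔCt = 6.670 − 10.560 = -3.890
Fold change = 2^(−(-3.890)) = 2^3.890 = 14.8254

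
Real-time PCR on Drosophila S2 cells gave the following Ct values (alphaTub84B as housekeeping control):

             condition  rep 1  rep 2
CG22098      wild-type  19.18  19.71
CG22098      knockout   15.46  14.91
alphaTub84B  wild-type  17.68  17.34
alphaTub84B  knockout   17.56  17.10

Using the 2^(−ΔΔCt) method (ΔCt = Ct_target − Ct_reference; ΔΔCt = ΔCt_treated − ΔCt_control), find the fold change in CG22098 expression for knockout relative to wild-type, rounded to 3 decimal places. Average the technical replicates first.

Mean Ct: CG22098 wild-type 19.445; CG22098 knockout 15.185; alphaTub84B wild-type 17.510; alphaTub84B knockout 17.330
ΔCt(wild-type) = 19.445 − 17.510 = 1.935
ΔCt(knockout) = 15.185 − 17.330 = -2.145
ΔΔCt = -2.145 − 1.935 = -4.080
Fold change = 2^(−(-4.080)) = 2^4.080 = 16.9123

16.912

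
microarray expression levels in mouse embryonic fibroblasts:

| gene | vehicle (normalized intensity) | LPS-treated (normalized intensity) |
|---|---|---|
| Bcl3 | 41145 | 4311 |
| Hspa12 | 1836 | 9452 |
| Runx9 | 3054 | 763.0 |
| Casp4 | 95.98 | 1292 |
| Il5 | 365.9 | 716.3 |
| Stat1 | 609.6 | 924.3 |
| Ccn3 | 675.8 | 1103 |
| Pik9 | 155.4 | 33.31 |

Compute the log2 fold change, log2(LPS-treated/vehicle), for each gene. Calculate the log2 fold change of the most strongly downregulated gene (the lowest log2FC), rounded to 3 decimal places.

-3.255

log2(4311/41145) = -3.255  (Bcl3)
log2(9452/1836) = 2.364  (Hspa12)
log2(763.0/3054) = -2.001  (Runx9)
log2(1292/95.98) = 3.751  (Casp4)
log2(716.3/365.9) = 0.969  (Il5)
log2(924.3/609.6) = 0.600  (Stat1)
log2(1103/675.8) = 0.707  (Ccn3)
log2(33.31/155.4) = -2.222  (Pik9)
Bcl3 is most strongly downregulated.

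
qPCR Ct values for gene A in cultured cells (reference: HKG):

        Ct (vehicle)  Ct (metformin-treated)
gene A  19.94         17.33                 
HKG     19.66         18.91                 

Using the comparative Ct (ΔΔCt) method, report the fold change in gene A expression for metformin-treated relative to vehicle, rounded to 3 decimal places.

3.630

ΔCt(vehicle) = 19.940 − 19.660 = 0.280
ΔCt(metformin-treated) = 17.330 − 18.910 = -1.580
ΔΔCt = -1.580 − 0.280 = -1.860
Fold change = 2^(−(-1.860)) = 2^1.860 = 3.6301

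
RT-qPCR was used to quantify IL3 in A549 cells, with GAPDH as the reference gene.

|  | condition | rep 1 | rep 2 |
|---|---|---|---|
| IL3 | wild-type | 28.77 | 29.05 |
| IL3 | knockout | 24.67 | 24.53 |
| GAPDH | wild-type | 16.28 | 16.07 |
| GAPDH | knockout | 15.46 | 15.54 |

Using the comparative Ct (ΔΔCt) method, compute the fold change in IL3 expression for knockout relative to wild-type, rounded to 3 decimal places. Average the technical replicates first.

Mean Ct: IL3 wild-type 28.910; IL3 knockout 24.600; GAPDH wild-type 16.175; GAPDH knockout 15.500
ΔCt(wild-type) = 28.910 − 16.175 = 12.735
ΔCt(knockout) = 24.600 − 15.500 = 9.100
ΔΔCt = 9.100 − 12.735 = -3.635
Fold change = 2^(−(-3.635)) = 2^3.635 = 12.4235

12.424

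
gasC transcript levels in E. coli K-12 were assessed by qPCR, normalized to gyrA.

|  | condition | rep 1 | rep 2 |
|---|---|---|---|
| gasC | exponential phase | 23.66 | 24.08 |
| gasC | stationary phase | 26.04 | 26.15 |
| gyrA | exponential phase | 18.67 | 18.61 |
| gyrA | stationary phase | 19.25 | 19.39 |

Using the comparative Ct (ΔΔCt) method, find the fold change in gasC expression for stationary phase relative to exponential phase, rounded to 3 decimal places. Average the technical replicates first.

0.343

Mean Ct: gasC exponential phase 23.870; gasC stationary phase 26.095; gyrA exponential phase 18.640; gyrA stationary phase 19.320
ΔCt(exponential phase) = 23.870 − 18.640 = 5.230
ΔCt(stationary phase) = 26.095 − 19.320 = 6.775
ΔΔCt = 6.775 − 5.230 = 1.545
Fold change = 2^(−1.545) = 0.3427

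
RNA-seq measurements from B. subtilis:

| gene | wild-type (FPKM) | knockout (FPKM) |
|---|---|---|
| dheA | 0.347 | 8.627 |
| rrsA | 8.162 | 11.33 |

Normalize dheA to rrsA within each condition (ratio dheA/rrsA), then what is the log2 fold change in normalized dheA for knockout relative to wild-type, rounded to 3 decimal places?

dheA/rrsA (wild-type) = 0.347 / 8.162 = 0.042514
dheA/rrsA (knockout) = 8.627 / 11.33 = 0.76143
Fold change = 0.76143 / 0.042514 = 17.9101
log2(17.9101) = 4.1627

4.163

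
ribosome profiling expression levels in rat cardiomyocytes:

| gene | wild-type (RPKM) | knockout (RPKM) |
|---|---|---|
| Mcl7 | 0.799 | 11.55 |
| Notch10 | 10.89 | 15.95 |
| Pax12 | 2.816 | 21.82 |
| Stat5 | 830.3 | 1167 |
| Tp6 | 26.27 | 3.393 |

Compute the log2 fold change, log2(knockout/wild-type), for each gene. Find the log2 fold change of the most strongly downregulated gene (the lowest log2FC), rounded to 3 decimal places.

log2(11.55/0.799) = 3.854  (Mcl7)
log2(15.95/10.89) = 0.551  (Notch10)
log2(21.82/2.816) = 2.954  (Pax12)
log2(1167/830.3) = 0.491  (Stat5)
log2(3.393/26.27) = -2.953  (Tp6)
Tp6 is most strongly downregulated.

-2.953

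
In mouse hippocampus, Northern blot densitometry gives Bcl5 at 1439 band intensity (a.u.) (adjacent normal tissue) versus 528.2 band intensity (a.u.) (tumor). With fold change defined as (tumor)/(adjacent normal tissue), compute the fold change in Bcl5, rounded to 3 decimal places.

0.367

Fold change = 528.2 / 1439 = 0.3671
Bcl5 is downregulated.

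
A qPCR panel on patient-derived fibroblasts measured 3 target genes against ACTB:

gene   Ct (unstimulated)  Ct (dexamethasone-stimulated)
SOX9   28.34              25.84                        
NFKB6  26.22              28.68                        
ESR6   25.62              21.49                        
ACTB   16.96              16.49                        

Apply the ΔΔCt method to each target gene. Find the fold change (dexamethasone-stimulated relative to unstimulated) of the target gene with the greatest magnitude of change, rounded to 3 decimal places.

12.641

SOX9: ΔΔCt = (25.84−16.49) − (28.34−16.96) = 9.35 − 11.38 = -2.03; fold change = 2^2.03 = 4.084
NFKB6: ΔΔCt = (28.68−16.49) − (26.22−16.96) = 12.19 − 9.26 = 2.93; fold change = 2^-2.93 = 0.131
ESR6: ΔΔCt = (21.49−16.49) − (25.62−16.96) = 5.00 − 8.66 = -3.66; fold change = 2^3.66 = 12.641
ESR6 has the largest |ΔΔCt| = 3.66.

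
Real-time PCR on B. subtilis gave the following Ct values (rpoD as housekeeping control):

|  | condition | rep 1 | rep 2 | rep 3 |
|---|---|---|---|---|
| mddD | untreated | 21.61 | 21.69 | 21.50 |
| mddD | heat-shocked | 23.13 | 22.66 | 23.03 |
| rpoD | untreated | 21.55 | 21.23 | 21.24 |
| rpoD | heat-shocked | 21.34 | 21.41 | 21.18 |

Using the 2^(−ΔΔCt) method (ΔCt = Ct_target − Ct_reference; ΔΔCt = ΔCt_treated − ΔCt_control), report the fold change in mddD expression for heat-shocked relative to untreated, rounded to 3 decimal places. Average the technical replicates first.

Mean Ct: mddD untreated 21.600; mddD heat-shocked 22.940; rpoD untreated 21.340; rpoD heat-shocked 21.310
ΔCt(untreated) = 21.600 − 21.340 = 0.260
ΔCt(heat-shocked) = 22.940 − 21.310 = 1.630
ΔΔCt = 1.630 − 0.260 = 1.370
Fold change = 2^(−1.370) = 0.3869

0.387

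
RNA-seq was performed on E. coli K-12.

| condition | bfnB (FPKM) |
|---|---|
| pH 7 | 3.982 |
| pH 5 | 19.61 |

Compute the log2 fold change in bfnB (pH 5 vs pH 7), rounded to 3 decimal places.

Fold change = 19.61 / 3.982 = 4.9247
log2(4.9247) = 2.3000

2.300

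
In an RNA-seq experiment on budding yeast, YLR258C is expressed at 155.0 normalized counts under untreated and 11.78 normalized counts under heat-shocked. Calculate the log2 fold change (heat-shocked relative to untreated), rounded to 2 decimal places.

-3.72

Fold change = 11.78 / 155.0 = 0.0760
log2(0.0760) = -3.718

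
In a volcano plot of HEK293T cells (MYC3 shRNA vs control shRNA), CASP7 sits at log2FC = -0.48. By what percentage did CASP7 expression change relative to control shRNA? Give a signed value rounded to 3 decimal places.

-28.302%

Fold change = 2^(-0.48) = 0.7170
Percent change = (FC − 1) × 100% = (0.7170 − 1) × 100 = -28.302%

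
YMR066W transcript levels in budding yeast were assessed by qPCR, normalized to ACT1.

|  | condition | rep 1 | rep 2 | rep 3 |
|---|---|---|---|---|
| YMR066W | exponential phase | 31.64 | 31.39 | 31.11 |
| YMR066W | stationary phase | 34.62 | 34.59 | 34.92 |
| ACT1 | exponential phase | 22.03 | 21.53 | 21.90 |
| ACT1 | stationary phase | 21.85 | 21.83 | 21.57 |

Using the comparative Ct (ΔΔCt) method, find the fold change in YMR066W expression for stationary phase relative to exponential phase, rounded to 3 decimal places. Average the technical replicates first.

0.095

Mean Ct: YMR066W exponential phase 31.380; YMR066W stationary phase 34.710; ACT1 exponential phase 21.820; ACT1 stationary phase 21.750
ΔCt(exponential phase) = 31.380 − 21.820 = 9.560
ΔCt(stationary phase) = 34.710 − 21.750 = 12.960
ΔΔCt = 12.960 − 9.560 = 3.400
Fold change = 2^(−3.400) = 0.0947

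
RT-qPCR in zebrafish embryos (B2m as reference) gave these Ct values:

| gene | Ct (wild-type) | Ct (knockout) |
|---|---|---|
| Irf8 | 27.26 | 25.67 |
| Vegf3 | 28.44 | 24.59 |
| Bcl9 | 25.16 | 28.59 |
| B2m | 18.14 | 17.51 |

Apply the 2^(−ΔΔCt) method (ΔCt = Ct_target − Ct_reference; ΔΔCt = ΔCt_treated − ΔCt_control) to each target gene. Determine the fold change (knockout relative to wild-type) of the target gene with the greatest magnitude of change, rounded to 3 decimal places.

0.060

Irf8: ΔΔCt = (25.67−17.51) − (27.26−18.14) = 8.16 − 9.12 = -0.96; fold change = 2^0.96 = 1.945
Vegf3: ΔΔCt = (24.59−17.51) − (28.44−18.14) = 7.08 − 10.30 = -3.22; fold change = 2^3.22 = 9.318
Bcl9: ΔΔCt = (28.59−17.51) − (25.16−18.14) = 11.08 − 7.02 = 4.06; fold change = 2^-4.06 = 0.060
Bcl9 has the largest |ΔΔCt| = 4.06.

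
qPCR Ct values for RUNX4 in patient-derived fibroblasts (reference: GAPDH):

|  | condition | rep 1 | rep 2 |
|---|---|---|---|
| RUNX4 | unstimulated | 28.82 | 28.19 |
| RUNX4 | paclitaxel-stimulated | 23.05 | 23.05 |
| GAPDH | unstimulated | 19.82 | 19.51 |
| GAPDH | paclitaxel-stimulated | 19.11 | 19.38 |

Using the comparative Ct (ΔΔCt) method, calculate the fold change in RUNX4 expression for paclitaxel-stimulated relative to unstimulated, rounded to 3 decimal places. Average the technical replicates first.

32.786

Mean Ct: RUNX4 unstimulated 28.505; RUNX4 paclitaxel-stimulated 23.050; GAPDH unstimulated 19.665; GAPDH paclitaxel-stimulated 19.245
ΔCt(unstimulated) = 28.505 − 19.665 = 8.840
ΔCt(paclitaxel-stimulated) = 23.050 − 19.245 = 3.805
ΔΔCt = 3.805 − 8.840 = -5.035
Fold change = 2^(−(-5.035)) = 2^5.035 = 32.7858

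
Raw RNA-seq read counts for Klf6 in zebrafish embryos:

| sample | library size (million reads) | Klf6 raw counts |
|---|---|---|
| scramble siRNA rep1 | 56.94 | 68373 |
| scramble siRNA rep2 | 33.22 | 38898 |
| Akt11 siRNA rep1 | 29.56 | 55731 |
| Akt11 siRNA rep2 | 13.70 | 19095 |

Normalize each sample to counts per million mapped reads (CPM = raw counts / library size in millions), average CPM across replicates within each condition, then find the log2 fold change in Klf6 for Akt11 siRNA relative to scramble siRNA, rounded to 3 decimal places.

CPM(scramble siRNA rep1) = 68373 / 56.94 = 1200.7903
CPM(scramble siRNA rep2) = 38898 / 33.22 = 1170.9211
CPM(Akt11 siRNA rep1) = 55731 / 29.56 = 1885.3518
CPM(Akt11 siRNA rep2) = 19095 / 13.70 = 1393.7956
mean CPM(scramble siRNA) = 1185.8557; mean CPM(Akt11 siRNA) = 1639.5737
Fold change = 1639.5737 / 1185.8557 = 1.38261
log2(1.38261) = 0.4674

0.467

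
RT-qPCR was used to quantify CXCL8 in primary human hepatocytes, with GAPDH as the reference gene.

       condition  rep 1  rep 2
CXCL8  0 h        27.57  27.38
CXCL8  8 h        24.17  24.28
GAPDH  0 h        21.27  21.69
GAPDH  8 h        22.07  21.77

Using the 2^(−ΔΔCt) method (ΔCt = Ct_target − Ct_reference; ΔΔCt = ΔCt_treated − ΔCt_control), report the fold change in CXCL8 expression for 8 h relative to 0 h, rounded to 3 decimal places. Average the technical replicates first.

Mean Ct: CXCL8 0 h 27.475; CXCL8 8 h 24.225; GAPDH 0 h 21.480; GAPDH 8 h 21.920
ΔCt(0 h) = 27.475 − 21.480 = 5.995
ΔCt(8 h) = 24.225 − 21.920 = 2.305
ΔΔCt = 2.305 − 5.995 = -3.690
Fold change = 2^(−(-3.690)) = 2^3.690 = 12.9063

12.906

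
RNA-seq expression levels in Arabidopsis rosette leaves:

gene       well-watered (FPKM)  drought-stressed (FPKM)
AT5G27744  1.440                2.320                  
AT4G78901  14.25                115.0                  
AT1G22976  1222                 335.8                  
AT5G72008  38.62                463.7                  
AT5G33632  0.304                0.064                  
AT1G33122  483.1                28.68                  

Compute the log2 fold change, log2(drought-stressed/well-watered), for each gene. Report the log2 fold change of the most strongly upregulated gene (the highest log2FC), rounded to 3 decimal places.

3.586

log2(2.320/1.440) = 0.688  (AT5G27744)
log2(115.0/14.25) = 3.013  (AT4G78901)
log2(335.8/1222) = -1.864  (AT1G22976)
log2(463.7/38.62) = 3.586  (AT5G72008)
log2(0.064/0.304) = -2.248  (AT5G33632)
log2(28.68/483.1) = -4.074  (AT1G33122)
AT5G72008 is most strongly upregulated.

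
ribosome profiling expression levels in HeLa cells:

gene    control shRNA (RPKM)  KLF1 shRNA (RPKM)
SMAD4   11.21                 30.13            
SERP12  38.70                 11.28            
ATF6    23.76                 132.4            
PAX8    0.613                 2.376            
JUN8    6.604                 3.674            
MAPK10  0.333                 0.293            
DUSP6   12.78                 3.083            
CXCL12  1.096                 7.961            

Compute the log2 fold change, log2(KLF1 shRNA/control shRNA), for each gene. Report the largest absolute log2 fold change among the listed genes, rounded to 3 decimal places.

2.861

log2(30.13/11.21) = 1.426  (SMAD4)
log2(11.28/38.70) = -1.779  (SERP12)
log2(132.4/23.76) = 2.478  (ATF6)
log2(2.376/0.613) = 1.955  (PAX8)
log2(3.674/6.604) = -0.846  (JUN8)
log2(0.293/0.333) = -0.185  (MAPK10)
log2(3.083/12.78) = -2.051  (DUSP6)
log2(7.961/1.096) = 2.861  (CXCL12)
The largest magnitude belongs to CXCL12.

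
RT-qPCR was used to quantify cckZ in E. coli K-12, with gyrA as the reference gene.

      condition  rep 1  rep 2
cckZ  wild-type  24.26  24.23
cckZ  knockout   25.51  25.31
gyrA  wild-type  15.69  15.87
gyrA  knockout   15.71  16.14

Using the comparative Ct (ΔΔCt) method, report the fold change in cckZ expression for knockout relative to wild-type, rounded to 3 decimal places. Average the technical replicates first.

Mean Ct: cckZ wild-type 24.245; cckZ knockout 25.410; gyrA wild-type 15.780; gyrA knockout 15.925
ΔCt(wild-type) = 24.245 − 15.780 = 8.465
ΔCt(knockout) = 25.410 − 15.925 = 9.485
ΔΔCt = 9.485 − 8.465 = 1.020
Fold change = 2^(−1.020) = 0.4931

0.493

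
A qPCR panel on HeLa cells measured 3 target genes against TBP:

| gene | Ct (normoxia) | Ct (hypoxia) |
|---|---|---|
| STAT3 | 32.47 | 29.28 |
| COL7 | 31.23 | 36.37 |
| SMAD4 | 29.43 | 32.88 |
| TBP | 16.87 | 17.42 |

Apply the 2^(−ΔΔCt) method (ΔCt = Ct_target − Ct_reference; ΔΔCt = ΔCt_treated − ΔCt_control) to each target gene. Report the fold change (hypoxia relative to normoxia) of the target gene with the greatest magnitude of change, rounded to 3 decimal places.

0.042

STAT3: ΔΔCt = (29.28−17.42) − (32.47−16.87) = 11.86 − 15.60 = -3.74; fold change = 2^3.74 = 13.361
COL7: ΔΔCt = (36.37−17.42) − (31.23−16.87) = 18.95 − 14.36 = 4.59; fold change = 2^-4.59 = 0.042
SMAD4: ΔΔCt = (32.88−17.42) − (29.43−16.87) = 15.46 − 12.56 = 2.90; fold change = 2^-2.90 = 0.134
COL7 has the largest |ΔΔCt| = 4.59.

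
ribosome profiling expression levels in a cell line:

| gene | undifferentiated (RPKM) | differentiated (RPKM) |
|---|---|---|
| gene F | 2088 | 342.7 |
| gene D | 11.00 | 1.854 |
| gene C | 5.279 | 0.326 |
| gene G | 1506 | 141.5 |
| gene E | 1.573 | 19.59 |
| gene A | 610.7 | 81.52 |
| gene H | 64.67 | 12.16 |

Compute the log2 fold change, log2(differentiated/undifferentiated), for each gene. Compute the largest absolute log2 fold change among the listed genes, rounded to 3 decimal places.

log2(342.7/2088) = -2.607  (gene F)
log2(1.854/11.00) = -2.569  (gene D)
log2(0.326/5.279) = -4.017  (gene C)
log2(141.5/1506) = -3.412  (gene G)
log2(19.59/1.573) = 3.639  (gene E)
log2(81.52/610.7) = -2.905  (gene A)
log2(12.16/64.67) = -2.411  (gene H)
The largest magnitude belongs to gene C.

4.017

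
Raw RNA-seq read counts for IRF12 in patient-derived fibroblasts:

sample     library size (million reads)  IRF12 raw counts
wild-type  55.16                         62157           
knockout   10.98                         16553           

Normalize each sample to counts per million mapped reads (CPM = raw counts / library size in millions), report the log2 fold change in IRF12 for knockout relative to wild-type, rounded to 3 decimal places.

CPM(wild-type) = 62157 / 55.16 = 1126.8492
CPM(knockout) = 16553 / 10.98 = 1507.5592
Fold change = 1507.5592 / 1126.8492 = 1.33785
log2(1.33785) = 0.4199

0.420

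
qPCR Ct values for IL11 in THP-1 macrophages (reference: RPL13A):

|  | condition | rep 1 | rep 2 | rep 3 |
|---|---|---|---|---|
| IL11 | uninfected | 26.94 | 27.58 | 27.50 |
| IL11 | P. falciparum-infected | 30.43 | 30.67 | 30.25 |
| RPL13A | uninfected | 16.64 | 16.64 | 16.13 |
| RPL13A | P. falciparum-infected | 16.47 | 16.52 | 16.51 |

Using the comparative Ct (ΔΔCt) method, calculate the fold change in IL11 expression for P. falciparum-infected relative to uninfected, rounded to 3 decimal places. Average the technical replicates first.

0.118

Mean Ct: IL11 uninfected 27.340; IL11 P. falciparum-infected 30.450; RPL13A uninfected 16.470; RPL13A P. falciparum-infected 16.500
ΔCt(uninfected) = 27.340 − 16.470 = 10.870
ΔCt(P. falciparum-infected) = 30.450 − 16.500 = 13.950
ΔΔCt = 13.950 − 10.870 = 3.080
Fold change = 2^(−3.080) = 0.1183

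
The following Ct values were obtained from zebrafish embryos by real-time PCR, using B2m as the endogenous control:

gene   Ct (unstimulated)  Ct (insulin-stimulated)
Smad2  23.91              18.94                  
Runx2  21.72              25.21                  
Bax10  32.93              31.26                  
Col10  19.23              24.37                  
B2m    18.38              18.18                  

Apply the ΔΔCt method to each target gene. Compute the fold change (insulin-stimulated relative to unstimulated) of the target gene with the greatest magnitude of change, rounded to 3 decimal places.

Smad2: ΔΔCt = (18.94−18.18) − (23.91−18.38) = 0.76 − 5.53 = -4.77; fold change = 2^4.77 = 27.284
Runx2: ΔΔCt = (25.21−18.18) − (21.72−18.38) = 7.03 − 3.34 = 3.69; fold change = 2^-3.69 = 0.077
Bax10: ΔΔCt = (31.26−18.18) − (32.93−18.38) = 13.08 − 14.55 = -1.47; fold change = 2^1.47 = 2.770
Col10: ΔΔCt = (24.37−18.18) − (19.23−18.38) = 6.19 − 0.85 = 5.34; fold change = 2^-5.34 = 0.025
Col10 has the largest |ΔΔCt| = 5.34.

0.025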